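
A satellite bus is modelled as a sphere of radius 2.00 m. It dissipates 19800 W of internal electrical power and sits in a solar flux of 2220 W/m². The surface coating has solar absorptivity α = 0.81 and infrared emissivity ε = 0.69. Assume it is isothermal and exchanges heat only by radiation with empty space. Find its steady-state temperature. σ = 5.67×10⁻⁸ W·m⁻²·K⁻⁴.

T ≈ 383 K

At steady state, absorbed solar power + internal power = radiated power.
Absorbed: α·S·A_cross = 0.81·2220·12.57 = 22600 W (cross-section πr²).
Total input = 22600 + 19800 = 42400 W.
Radiated: εσ·A_surf·T⁴ with A_surf = 4πr² = 50.27 m².
T⁴ = 42400/(0.69·5.67×10⁻⁸·50.27) = 2.156×10¹⁰ K⁴.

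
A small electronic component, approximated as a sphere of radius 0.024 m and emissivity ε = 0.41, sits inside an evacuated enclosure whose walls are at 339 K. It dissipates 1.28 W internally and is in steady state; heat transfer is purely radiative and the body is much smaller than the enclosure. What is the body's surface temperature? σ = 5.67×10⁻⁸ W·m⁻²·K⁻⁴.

T ≈ 380 K

For a small grey body in a large enclosure, net radiated power = εσA(T⁴ − T_w⁴).
Steady state: P = εσA(T⁴ − T_w⁴) with A = 4πr² = 0.007238 m².
T⁴ = P/(εσA) + T_w⁴ = 1.28/(0.41·5.67×10⁻⁸·0.007238) + (339)⁴
    = 7.607×10⁹ + 1.321×10¹⁰ = 2.081×10¹⁰ K⁴.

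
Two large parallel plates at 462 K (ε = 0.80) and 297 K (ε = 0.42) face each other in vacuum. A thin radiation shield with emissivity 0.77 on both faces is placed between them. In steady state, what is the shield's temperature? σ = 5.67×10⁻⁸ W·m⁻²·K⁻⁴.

T_s ≈ 422 K

In steady state the net flux on the hot side equals that on the cold side.
σ(T₁⁴−T_s⁴)/D₁ = σ(T_s⁴−T₂⁴)/D₂, with D₁ = 1/ε₁+1/ε_s−1 = 1.549, D₂ = 1/ε_s+1/ε₂−1 = 2.680.
Solve for T_s⁴: T_s⁴ = (D₂·T₁⁴ + D₁·T₂⁴)/(D₁+D₂) = 3.172×10¹⁰ K⁴.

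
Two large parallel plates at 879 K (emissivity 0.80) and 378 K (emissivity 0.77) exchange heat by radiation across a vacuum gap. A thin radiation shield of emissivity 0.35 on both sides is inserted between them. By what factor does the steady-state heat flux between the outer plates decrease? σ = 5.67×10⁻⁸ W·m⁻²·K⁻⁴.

Without shield: q₀ = σΔ(T⁴)/(1/ε₁+1/ε₂−1) with denominator 1.549.
With shield the two gaps are in series; the resistances add: (1/ε₁+1/ε_s−1)+(1/ε_s+1/ε₂−1) = 3.107+3.156 = 6.263.
Heat-flux ratio q₀/q = 6.263/1.549.

factor ≈ 4.04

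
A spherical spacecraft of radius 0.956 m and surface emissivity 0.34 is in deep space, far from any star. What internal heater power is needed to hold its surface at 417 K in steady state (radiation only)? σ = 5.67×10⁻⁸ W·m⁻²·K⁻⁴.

P = εσ·4πr²·T⁴.
4πr² = 11.48 m²; T⁴ = 3.024×10¹⁰ K⁴.
P = 0.34·5.67×10⁻⁸·11.48·3.024×10¹⁰.

P ≈ 6690 W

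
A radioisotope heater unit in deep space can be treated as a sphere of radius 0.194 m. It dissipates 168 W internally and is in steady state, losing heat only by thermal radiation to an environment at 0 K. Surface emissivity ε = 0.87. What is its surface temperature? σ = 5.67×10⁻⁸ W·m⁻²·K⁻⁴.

T ≈ 291 K

Steady state: internal power = radiated power, P = εσA T⁴.
Radiating area A = 4πr² = 0.4729 m².
T⁴ = P/(εσA) = 168/(0.87·5.67×10⁻⁸·0.4729) = 7.201×10⁹ K⁴.
T = (7.201×10⁹)^(1/4).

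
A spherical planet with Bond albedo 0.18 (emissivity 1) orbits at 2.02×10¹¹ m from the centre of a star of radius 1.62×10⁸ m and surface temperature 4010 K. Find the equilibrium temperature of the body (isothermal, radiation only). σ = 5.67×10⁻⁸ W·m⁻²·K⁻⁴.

T ≈ 76.4 K

The star's surface emits σT_*⁴; at distance d the flux is S = σT_*⁴(R_*/d)².
S = 5.67×10⁻⁸·(4010)⁴·(1.62×10⁸/2.02×10¹¹)² = 9.429 W/m².
For an isothermal sphere T⁴ = (1−a)S/(4σ) = 3.409×10⁷ K⁴.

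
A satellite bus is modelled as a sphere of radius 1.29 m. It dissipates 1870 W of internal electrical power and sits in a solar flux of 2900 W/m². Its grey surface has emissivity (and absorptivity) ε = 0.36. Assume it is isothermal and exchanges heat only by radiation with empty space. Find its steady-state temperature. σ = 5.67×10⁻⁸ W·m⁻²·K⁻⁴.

T ≈ 362 K

At steady state, absorbed solar power + internal power = radiated power.
Absorbed: α·S·A_cross = 0.36·2900·5.228 = 5458 W (cross-section πr²).
Total input = 5458 + 1870 = 7328 W.
Radiated: εσ·A_surf·T⁴ with A_surf = 4πr² = 20.91 m².
T⁴ = 7328/(0.36·5.67×10⁻⁸·20.91) = 1.717×10¹⁰ K⁴.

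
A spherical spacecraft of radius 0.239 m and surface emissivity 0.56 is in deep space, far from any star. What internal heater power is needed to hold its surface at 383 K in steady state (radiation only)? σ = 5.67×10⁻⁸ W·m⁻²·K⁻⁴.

P ≈ 490 W

P = εσ·4πr²·T⁴.
4πr² = 0.7178 m²; T⁴ = 2.152×10¹⁰ K⁴.
P = 0.56·5.67×10⁻⁸·0.7178·2.152×10¹⁰.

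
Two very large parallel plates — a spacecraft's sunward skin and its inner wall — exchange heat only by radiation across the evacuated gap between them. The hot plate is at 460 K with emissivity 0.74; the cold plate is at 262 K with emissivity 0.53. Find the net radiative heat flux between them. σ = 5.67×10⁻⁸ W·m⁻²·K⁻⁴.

For two infinite grey parallel plates, q = σ(T₁⁴ − T₂⁴)/(1/ε₁ + 1/ε₂ − 1).
T₁⁴ − T₂⁴ = 4.477×10¹⁰ − 4.712×10⁹ = 4.006×10¹⁰ K⁴.
1/ε₁ + 1/ε₂ − 1 = 1.351 + 1.887 − 1 = 2.238.
q = 5.67×10⁻⁸ × 4.006×10¹⁰ / 2.238.

q ≈ 1010 W/m²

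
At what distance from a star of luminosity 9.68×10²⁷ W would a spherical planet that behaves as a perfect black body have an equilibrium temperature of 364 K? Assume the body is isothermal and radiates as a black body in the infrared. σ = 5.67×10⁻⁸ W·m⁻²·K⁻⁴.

For an isothermal black-emitting sphere, (1−a)S·πr² = σ·4πr²·T⁴ ⇒ S = 4σT⁴/(1−a).
S = 4·5.67×10⁻⁸·(364)⁴/1.00 = 3982 W/m².
Flux falls as S = L/(4πd²), so d = √(L/(4πS)) = √(9.68×10²⁷/(4π·3982)).

d ≈ 4.40×10¹¹ m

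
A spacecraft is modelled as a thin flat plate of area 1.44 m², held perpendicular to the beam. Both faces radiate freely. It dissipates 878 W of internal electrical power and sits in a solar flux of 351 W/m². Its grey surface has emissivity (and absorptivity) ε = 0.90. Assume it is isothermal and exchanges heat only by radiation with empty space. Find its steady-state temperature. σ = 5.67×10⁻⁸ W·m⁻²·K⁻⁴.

At steady state, absorbed solar power + internal power = radiated power.
Absorbed: α·S·A_cross = 0.90·351·1.440 = 454.9 W (cross-section A).
Total input = 454.9 + 878 = 1333 W.
Radiated: εσ·A_surf·T⁴ with A_surf = 2A = 2.880 m².
T⁴ = 1333/(0.90·5.67×10⁻⁸·2.880) = 9.069×10⁹ K⁴.

T ≈ 309 K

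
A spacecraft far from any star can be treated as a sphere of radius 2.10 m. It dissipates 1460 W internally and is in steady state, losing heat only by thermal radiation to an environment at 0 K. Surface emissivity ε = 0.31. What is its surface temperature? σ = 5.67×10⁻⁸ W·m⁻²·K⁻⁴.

Steady state: internal power = radiated power, P = εσA T⁴.
Radiating area A = 4πr² = 55.42 m².
T⁴ = P/(εσA) = 1460/(0.31·5.67×10⁻⁸·55.42) = 1.499×10⁹ K⁴.
T = (1.499×10⁹)^(1/4).

T ≈ 197 K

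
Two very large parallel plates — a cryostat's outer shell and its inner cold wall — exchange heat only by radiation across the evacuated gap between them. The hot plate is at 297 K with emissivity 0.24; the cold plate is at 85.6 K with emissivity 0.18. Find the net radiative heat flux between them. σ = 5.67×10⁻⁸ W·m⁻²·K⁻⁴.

For two infinite grey parallel plates, q = σ(T₁⁴ − T₂⁴)/(1/ε₁ + 1/ε₂ − 1).
T₁⁴ − T₂⁴ = 7.781×10⁹ − 5.369×10⁷ = 7.727×10⁹ K⁴.
1/ε₁ + 1/ε₂ − 1 = 4.167 + 5.556 − 1 = 8.722.
q = 5.67×10⁻⁸ × 7.727×10⁹ / 8.722.

q ≈ 50.2 W/m²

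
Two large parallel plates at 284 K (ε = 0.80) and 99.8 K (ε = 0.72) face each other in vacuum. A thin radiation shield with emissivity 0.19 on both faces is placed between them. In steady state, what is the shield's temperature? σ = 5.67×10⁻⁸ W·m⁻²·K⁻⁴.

T_s ≈ 240 K

In steady state the net flux on the hot side equals that on the cold side.
σ(T₁⁴−T_s⁴)/D₁ = σ(T_s⁴−T₂⁴)/D₂, with D₁ = 1/ε₁+1/ε_s−1 = 5.513, D₂ = 1/ε_s+1/ε₂−1 = 5.652.
Solve for T_s⁴: T_s⁴ = (D₂·T₁⁴ + D₁·T₂⁴)/(D₁+D₂) = 3.342×10⁹ K⁴.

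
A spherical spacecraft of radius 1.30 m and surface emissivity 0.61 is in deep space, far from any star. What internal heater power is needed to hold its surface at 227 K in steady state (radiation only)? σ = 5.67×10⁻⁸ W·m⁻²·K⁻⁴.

P ≈ 1950 W

P = εσ·4πr²·T⁴.
4πr² = 21.24 m²; T⁴ = 2.655×10⁹ K⁴.
P = 0.61·5.67×10⁻⁸·21.24·2.655×10⁹.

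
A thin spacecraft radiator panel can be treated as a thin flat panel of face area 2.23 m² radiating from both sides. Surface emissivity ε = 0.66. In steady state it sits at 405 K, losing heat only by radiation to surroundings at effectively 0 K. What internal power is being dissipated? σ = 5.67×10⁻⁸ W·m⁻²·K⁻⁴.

Steady state: P = εσA T⁴.
A = 2·2.23 = 4.460 m²; T⁴ = (405)⁴ = 2.690×10¹⁰ K⁴.
P = 0.66 × 5.67×10⁻⁸ × 4.460 × 2.690×10¹⁰.

P ≈ 4490 W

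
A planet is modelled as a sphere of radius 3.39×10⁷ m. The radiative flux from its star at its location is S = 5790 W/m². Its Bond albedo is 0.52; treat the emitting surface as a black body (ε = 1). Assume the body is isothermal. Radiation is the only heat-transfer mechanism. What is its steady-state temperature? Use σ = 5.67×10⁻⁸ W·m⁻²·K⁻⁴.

T ≈ 333 K

At equilibrium, absorbed power = emitted power.
Absorbing cross-section = πr² = 3.610×10¹⁵ m²; emitting surface = 4πr² = 1.444×10¹⁶ m² (ratio 4).
(1−a)S·A_cross = εσ·A_surf·T⁴  ⇒  T⁴ = (1−a)S/(4σ).
T⁴ = 0.480·5790/(4·5.67×10⁻⁸) = 1.225×10¹⁰ K⁴.
T = (1.225×10¹⁰)^(1/4).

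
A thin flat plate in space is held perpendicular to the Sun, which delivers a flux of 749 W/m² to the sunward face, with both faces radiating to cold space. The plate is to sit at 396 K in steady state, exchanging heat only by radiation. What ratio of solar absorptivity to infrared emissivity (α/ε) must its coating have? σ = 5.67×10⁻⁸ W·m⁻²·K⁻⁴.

Balance: αS·A = εσ·2A·T⁴ ⇒ α/ε = 2σT⁴/S.
α/ε = 2·5.67×10⁻⁸·(396)⁴/749 = 2·5.67×10⁻⁸·2.459×10¹⁰/749.

α/ε ≈ 3.72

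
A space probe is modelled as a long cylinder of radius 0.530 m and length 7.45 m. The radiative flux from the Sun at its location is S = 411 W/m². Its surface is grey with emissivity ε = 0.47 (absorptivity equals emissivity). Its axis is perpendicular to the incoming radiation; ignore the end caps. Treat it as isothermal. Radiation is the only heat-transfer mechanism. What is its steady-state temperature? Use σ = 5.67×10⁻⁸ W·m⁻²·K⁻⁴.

T ≈ 219 K

At equilibrium, absorbed power = emitted power.
Absorbing cross-section = 2rL = 7.897 m²; emitting surface = 2πrL = 24.81 m² (ratio π).
εS·A_cross = εσ·A_surf·T⁴  ⇒  T⁴ = S/(πσ)   (ε cancels).
T⁴ = 411/(π·5.67×10⁻⁸) = 2.307×10⁹ K⁴.
T = (2.307×10⁹)^(1/4).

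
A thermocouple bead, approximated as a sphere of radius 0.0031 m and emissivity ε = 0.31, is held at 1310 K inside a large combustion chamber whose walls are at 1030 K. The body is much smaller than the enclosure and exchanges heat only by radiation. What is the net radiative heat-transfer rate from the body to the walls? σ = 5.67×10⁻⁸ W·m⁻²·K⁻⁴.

For a small grey body in a large enclosure: P_net = εσA(T_body⁴ − T_wall⁴).
A = 4πr² = 1.208×10⁻⁴ m²; T_body⁴ − T_wall⁴ = 2.945×10¹² − 1.126×10¹² = 1.819×10¹² K⁴.
|P_net| = 0.31·5.67×10⁻⁸·1.208×10⁻⁴·1.819×10¹².

P_net ≈ 3.86 W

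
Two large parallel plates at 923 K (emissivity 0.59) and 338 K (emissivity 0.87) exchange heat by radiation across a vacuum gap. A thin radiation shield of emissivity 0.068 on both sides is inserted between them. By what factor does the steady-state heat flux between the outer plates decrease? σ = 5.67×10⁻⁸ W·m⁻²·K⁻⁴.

Without shield: q₀ = σΔ(T⁴)/(1/ε₁+1/ε₂−1) with denominator 1.844.
With shield the two gaps are in series; the resistances add: (1/ε₁+1/ε_s−1)+(1/ε_s+1/ε₂−1) = 15.40+14.86 = 30.26.
Heat-flux ratio q₀/q = 30.26/1.844.

factor ≈ 16.4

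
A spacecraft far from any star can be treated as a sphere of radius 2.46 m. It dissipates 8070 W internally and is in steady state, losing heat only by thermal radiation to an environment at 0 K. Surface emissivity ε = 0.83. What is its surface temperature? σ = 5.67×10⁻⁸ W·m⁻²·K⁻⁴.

T ≈ 218 K

Steady state: internal power = radiated power, P = εσA T⁴.
Radiating area A = 4πr² = 76.05 m².
T⁴ = P/(εσA) = 8070/(0.83·5.67×10⁻⁸·76.05) = 2.255×10⁹ K⁴.
T = (2.255×10⁹)^(1/4).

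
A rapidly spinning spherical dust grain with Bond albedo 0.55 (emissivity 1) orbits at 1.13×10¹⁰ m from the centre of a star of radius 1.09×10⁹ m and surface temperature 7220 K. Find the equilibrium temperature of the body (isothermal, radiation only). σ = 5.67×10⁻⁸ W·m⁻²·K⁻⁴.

The star's surface emits σT_*⁴; at distance d the flux is S = σT_*⁴(R_*/d)².
S = 5.67×10⁻⁸·(7220)⁴·(1.09×10⁹/1.13×10¹⁰)² = 1.434×10⁶ W/m².
For an isothermal sphere T⁴ = (1−a)S/(4σ) = 2.844×10¹² K⁴.

T ≈ 1300 K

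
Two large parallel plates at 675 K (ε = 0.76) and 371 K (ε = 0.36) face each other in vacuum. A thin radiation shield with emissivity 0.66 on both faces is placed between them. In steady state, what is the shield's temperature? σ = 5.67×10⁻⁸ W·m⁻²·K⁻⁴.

In steady state the net flux on the hot side equals that on the cold side.
σ(T₁⁴−T_s⁴)/D₁ = σ(T_s⁴−T₂⁴)/D₂, with D₁ = 1/ε₁+1/ε_s−1 = 1.831, D₂ = 1/ε_s+1/ε₂−1 = 3.293.
Solve for T_s⁴: T_s⁴ = (D₂·T₁⁴ + D₁·T₂⁴)/(D₁+D₂) = 1.402×10¹¹ K⁴.

T_s ≈ 612 K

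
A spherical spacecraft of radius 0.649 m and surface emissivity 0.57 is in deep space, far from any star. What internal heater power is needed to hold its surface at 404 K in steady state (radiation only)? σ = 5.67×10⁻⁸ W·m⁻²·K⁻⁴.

P ≈ 4560 W

P = εσ·4πr²·T⁴.
4πr² = 5.293 m²; T⁴ = 2.664×10¹⁰ K⁴.
P = 0.57·5.67×10⁻⁸·5.293·2.664×10¹⁰.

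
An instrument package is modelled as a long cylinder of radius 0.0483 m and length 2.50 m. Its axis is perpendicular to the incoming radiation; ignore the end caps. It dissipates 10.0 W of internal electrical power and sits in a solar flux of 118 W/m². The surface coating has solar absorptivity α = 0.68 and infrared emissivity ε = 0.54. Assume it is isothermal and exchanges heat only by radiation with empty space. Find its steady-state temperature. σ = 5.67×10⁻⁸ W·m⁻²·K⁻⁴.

At steady state, absorbed solar power + internal power = radiated power.
Absorbed: α·S·A_cross = 0.68·118·0.2415 = 19.38 W (cross-section 2rL).
Total input = 19.38 + 10.0 = 29.38 W.
Radiated: εσ·A_surf·T⁴ with A_surf = 2πrL = 0.7587 m².
T⁴ = 29.38/(0.54·5.67×10⁻⁸·0.7587) = 1.265×10⁹ K⁴.

T ≈ 189 K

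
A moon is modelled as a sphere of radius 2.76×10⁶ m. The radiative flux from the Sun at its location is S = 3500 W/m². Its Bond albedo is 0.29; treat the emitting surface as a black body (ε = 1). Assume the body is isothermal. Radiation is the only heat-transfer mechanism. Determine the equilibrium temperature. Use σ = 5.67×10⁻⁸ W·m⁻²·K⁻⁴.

At equilibrium, absorbed power = emitted power.
Absorbing cross-section = πr² = 2.393×10¹³ m²; emitting surface = 4πr² = 9.573×10¹³ m² (ratio 4).
(1−a)S·A_cross = εσ·A_surf·T⁴  ⇒  T⁴ = (1−a)S/(4σ).
T⁴ = 0.710·3500/(4·5.67×10⁻⁸) = 1.096×10¹⁰ K⁴.
T = (1.096×10¹⁰)^(1/4).

T ≈ 324 K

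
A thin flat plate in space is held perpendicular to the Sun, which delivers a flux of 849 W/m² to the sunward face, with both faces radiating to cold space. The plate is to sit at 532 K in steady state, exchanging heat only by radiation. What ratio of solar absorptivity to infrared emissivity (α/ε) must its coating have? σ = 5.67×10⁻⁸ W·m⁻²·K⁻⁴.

Balance: αS·A = εσ·2A·T⁴ ⇒ α/ε = 2σT⁴/S.
α/ε = 2·5.67×10⁻⁸·(532)⁴/849 = 2·5.67×10⁻⁸·8.010×10¹⁰/849.

α/ε ≈ 10.7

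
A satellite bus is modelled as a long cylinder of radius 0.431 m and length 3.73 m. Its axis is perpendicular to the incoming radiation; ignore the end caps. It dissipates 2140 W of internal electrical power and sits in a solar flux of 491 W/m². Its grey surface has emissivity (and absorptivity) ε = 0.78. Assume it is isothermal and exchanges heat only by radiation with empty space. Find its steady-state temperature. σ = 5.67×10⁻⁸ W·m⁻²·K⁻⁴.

At steady state, absorbed solar power + internal power = radiated power.
Absorbed: α·S·A_cross = 0.78·491·3.215 = 1231 W (cross-section 2rL).
Total input = 1231 + 2140 = 3371 W.
Radiated: εσ·A_surf·T⁴ with A_surf = 2πrL = 10.10 m².
T⁴ = 3371/(0.78·5.67×10⁻⁸·10.10) = 7.547×10⁹ K⁴.

T ≈ 295 K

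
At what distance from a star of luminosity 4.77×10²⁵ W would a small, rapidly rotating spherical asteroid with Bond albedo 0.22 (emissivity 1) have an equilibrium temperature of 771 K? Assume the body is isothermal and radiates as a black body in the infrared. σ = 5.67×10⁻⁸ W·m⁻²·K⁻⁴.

d ≈ 6.08×10⁹ m

For an isothermal black-emitting sphere, (1−a)S·πr² = σ·4πr²·T⁴ ⇒ S = 4σT⁴/(1−a).
S = 4·5.67×10⁻⁸·(771)⁴/0.780 = 1.027×10⁵ W/m².
Flux falls as S = L/(4πd²), so d = √(L/(4πS)) = √(4.77×10²⁵/(4π·1.027×10⁵)).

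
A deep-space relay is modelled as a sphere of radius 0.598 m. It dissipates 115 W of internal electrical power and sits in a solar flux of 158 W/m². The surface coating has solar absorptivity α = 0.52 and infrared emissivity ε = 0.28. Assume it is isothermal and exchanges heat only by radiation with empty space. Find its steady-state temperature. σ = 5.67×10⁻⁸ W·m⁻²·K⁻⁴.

T ≈ 232 K

At steady state, absorbed solar power + internal power = radiated power.
Absorbed: α·S·A_cross = 0.52·158·1.123 = 92.30 W (cross-section πr²).
Total input = 92.30 + 115 = 207.3 W.
Radiated: εσ·A_surf·T⁴ with A_surf = 4πr² = 4.494 m².
T⁴ = 207.3/(0.28·5.67×10⁻⁸·4.494) = 2.906×10⁹ K⁴.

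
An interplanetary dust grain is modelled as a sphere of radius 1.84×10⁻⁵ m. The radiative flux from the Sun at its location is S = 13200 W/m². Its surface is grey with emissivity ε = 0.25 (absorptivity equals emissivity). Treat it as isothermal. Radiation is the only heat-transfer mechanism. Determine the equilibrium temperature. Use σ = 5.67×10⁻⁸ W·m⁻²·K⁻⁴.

T ≈ 491 K

At equilibrium, absorbed power = emitted power.
Absorbing cross-section = πr² = 1.064×10⁻⁹ m²; emitting surface = 4πr² = 4.254×10⁻⁹ m² (ratio 4).
εS·A_cross = εσ·A_surf·T⁴  ⇒  T⁴ = S/(4σ)   (ε cancels).
T⁴ = 13200/(4·5.67×10⁻⁸) = 5.820×10¹⁰ K⁴.
T = (5.820×10¹⁰)^(1/4).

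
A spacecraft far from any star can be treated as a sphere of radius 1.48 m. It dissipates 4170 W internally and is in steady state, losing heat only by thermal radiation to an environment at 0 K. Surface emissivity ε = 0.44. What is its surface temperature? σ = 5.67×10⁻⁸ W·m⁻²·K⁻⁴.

T ≈ 279 K

Steady state: internal power = radiated power, P = εσA T⁴.
Radiating area A = 4πr² = 27.53 m².
T⁴ = P/(εσA) = 4170/(0.44·5.67×10⁻⁸·27.53) = 6.072×10⁹ K⁴.
T = (6.072×10⁹)^(1/4).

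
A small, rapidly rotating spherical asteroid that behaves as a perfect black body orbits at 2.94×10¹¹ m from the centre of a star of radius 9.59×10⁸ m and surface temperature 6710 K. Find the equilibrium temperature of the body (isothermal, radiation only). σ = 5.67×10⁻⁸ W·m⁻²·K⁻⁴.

T ≈ 271 K

The star's surface emits σT_*⁴; at distance d the flux is S = σT_*⁴(R_*/d)².
S = 5.67×10⁻⁸·(6710)⁴·(9.59×10⁸/2.94×10¹¹)² = 1223 W/m².
For an isothermal sphere T⁴ = (1−a)S/(4σ) = 5.392×10⁹ K⁴.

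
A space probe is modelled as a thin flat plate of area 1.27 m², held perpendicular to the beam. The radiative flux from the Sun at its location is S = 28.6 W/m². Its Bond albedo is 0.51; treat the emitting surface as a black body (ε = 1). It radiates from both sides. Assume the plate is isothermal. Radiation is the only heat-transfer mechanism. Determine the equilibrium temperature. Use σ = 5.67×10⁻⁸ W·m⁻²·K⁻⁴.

At equilibrium, absorbed power = emitted power.
Absorbing cross-section = A = 1.270 m²; emitting surface = 2A = 2.540 m² (ratio 2).
(1−a)S·A_cross = εσ·A_surf·T⁴  ⇒  T⁴ = (1−a)S/(2σ).
T⁴ = 0.490·28.6/(2·5.67×10⁻⁸) = 1.236×10⁸ K⁴.
T = (1.236×10⁸)^(1/4).

T ≈ 105 K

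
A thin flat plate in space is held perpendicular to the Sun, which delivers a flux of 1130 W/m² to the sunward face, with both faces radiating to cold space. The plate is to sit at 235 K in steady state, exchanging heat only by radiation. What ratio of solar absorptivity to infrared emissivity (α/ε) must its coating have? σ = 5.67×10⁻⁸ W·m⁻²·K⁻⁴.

Balance: αS·A = εσ·2A·T⁴ ⇒ α/ε = 2σT⁴/S.
α/ε = 2·5.67×10⁻⁸·(235)⁴/1130 = 2·5.67×10⁻⁸·3.050×10⁹/1130.

α/ε ≈ 0.306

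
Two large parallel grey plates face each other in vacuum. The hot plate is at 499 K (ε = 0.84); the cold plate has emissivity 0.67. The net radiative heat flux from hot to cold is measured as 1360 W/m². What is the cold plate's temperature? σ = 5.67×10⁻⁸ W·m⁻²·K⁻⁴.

T₂ ≈ 384 K

q = σ(T₁⁴ − T₂⁴)/(1/ε₁ + 1/ε₂ − 1); denominator = 1.683.
T₂⁴ = T₁⁴ − q·(1/ε₁+1/ε₂−1)/σ = 6.200×10¹⁰ − 1360·1.683/5.67×10⁻⁸
    = 2.163×10¹⁰ K⁴.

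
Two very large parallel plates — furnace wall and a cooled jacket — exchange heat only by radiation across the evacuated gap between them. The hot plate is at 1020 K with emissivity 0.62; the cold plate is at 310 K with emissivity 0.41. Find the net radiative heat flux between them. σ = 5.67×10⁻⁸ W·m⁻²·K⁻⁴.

For two infinite grey parallel plates, q = σ(T₁⁴ − T₂⁴)/(1/ε₁ + 1/ε₂ − 1).
T₁⁴ − T₂⁴ = 1.082×10¹² − 9.235×10⁹ = 1.073×10¹² K⁴.
1/ε₁ + 1/ε₂ − 1 = 1.613 + 2.439 − 1 = 3.052.
q = 5.67×10⁻⁸ × 1.073×10¹² / 3.052.

q ≈ 19900 W/m²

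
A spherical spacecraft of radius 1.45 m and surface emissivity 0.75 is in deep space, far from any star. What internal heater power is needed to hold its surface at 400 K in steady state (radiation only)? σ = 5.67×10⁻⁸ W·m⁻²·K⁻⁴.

P ≈ 28800 W

P = εσ·4πr²·T⁴.
4πr² = 26.42 m²; T⁴ = 2.560×10¹⁰ K⁴.
P = 0.75·5.67×10⁻⁸·26.42·2.560×10¹⁰.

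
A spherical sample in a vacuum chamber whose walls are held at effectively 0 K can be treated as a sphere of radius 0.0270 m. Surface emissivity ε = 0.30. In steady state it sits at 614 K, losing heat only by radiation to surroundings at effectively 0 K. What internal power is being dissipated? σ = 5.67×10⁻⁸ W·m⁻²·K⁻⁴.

Steady state: P = εσA T⁴.
A = 4πr² = 0.009161 m²; T⁴ = (614)⁴ = 1.421×10¹¹ K⁴.
P = 0.30 × 5.67×10⁻⁸ × 0.009161 × 1.421×10¹¹.

P ≈ 22.1 W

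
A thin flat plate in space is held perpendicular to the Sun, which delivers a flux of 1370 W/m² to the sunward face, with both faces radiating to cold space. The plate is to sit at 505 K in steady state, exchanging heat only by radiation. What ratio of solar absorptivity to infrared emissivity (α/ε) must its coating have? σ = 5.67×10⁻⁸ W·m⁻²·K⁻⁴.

α/ε ≈ 5.38

Balance: αS·A = εσ·2A·T⁴ ⇒ α/ε = 2σT⁴/S.
α/ε = 2·5.67×10⁻⁸·(505)⁴/1370 = 2·5.67×10⁻⁸·6.504×10¹⁰/1370.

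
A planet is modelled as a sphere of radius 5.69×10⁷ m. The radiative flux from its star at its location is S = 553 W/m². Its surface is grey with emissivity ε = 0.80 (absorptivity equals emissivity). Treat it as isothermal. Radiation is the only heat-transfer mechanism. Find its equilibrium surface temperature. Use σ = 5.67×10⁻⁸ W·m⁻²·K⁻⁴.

T ≈ 222 K

At equilibrium, absorbed power = emitted power.
Absorbing cross-section = πr² = 1.017×10¹⁶ m²; emitting surface = 4πr² = 4.069×10¹⁶ m² (ratio 4).
εS·A_cross = εσ·A_surf·T⁴  ⇒  T⁴ = S/(4σ)   (ε cancels).
T⁴ = 553/(4·5.67×10⁻⁸) = 2.438×10⁹ K⁴.
T = (2.438×10⁹)^(1/4).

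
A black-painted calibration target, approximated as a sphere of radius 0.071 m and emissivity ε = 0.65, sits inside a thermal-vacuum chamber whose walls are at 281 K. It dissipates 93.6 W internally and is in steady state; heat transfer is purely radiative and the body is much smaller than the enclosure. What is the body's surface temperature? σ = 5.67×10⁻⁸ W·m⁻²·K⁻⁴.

T ≈ 464 K

For a small grey body in a large enclosure, net radiated power = εσA(T⁴ − T_w⁴).
Steady state: P = εσA(T⁴ − T_w⁴) with A = 4πr² = 0.06335 m².
T⁴ = P/(εσA) + T_w⁴ = 93.6/(0.65·5.67×10⁻⁸·0.06335) + (281)⁴
    = 4.009×10¹⁰ + 6.235×10⁹ = 4.633×10¹⁰ K⁴.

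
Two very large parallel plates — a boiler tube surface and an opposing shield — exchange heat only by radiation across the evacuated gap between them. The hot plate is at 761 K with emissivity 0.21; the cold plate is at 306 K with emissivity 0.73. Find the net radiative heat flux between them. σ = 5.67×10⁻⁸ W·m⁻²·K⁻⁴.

q ≈ 3610 W/m²

For two infinite grey parallel plates, q = σ(T₁⁴ − T₂⁴)/(1/ε₁ + 1/ε₂ − 1).
T₁⁴ − T₂⁴ = 3.354×10¹¹ − 8.768×10⁹ = 3.266×10¹¹ K⁴.
1/ε₁ + 1/ε₂ − 1 = 4.762 + 1.370 − 1 = 5.132.
q = 5.67×10⁻⁸ × 3.266×10¹¹ / 5.132.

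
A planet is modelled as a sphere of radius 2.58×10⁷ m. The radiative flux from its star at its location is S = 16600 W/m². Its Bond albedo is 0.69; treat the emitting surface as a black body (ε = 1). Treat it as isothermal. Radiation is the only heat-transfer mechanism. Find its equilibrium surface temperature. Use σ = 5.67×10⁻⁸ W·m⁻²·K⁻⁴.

T ≈ 388 K

At equilibrium, absorbed power = emitted power.
Absorbing cross-section = πr² = 2.091×10¹⁵ m²; emitting surface = 4πr² = 8.365×10¹⁵ m² (ratio 4).
(1−a)S·A_cross = εσ·A_surf·T⁴  ⇒  T⁴ = (1−a)S/(4σ).
T⁴ = 0.310·16600/(4·5.67×10⁻⁸) = 2.269×10¹⁰ K⁴.
T = (2.269×10¹⁰)^(1/4).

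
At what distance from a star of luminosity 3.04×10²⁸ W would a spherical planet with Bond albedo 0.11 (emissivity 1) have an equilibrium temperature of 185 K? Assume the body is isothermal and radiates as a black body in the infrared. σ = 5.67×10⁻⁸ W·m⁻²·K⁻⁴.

d ≈ 2.85×10¹² m

For an isothermal black-emitting sphere, (1−a)S·πr² = σ·4πr²·T⁴ ⇒ S = 4σT⁴/(1−a).
S = 4·5.67×10⁻⁸·(185)⁴/0.890 = 298.5 W/m².
Flux falls as S = L/(4πd²), so d = √(L/(4πS)) = √(3.04×10²⁸/(4π·298.5)).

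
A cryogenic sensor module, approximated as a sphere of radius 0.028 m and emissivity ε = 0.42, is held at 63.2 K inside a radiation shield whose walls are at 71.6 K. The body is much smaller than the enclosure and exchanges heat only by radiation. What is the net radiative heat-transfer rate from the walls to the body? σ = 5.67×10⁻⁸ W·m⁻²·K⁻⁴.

P_net ≈ 0.00242 W

For a small grey body in a large enclosure: P_net = εσA(T_body⁴ − T_wall⁴).
A = 4πr² = 0.009852 m²; T_body⁴ − T_wall⁴ = 1.595×10⁷ − 2.628×10⁷ = -1.033×10⁷ K⁴.
|P_net| = 0.42·5.67×10⁻⁸·0.009852·1.033×10⁷.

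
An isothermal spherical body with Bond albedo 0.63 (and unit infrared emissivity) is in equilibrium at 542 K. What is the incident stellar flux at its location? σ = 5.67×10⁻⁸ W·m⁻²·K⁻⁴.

(1−a)S·πr² = σ·4πr²·T⁴ ⇒ S = 4σT⁴/(1−a).
S = 4·5.67×10⁻⁸·8.630×10¹⁰/0.370.

S ≈ 52900 W/m²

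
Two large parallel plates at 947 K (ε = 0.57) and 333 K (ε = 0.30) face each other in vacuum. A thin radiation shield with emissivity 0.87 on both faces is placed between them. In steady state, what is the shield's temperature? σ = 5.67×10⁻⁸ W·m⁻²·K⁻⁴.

In steady state the net flux on the hot side equals that on the cold side.
σ(T₁⁴−T_s⁴)/D₁ = σ(T_s⁴−T₂⁴)/D₂, with D₁ = 1/ε₁+1/ε_s−1 = 1.904, D₂ = 1/ε_s+1/ε₂−1 = 3.483.
Solve for T_s⁴: T_s⁴ = (D₂·T₁⁴ + D₁·T₂⁴)/(D₁+D₂) = 5.244×10¹¹ K⁴.

T_s ≈ 851 K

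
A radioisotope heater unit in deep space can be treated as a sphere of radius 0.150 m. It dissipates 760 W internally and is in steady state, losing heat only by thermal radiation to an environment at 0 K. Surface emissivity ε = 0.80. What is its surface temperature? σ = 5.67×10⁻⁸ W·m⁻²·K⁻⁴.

Steady state: internal power = radiated power, P = εσA T⁴.
Radiating area A = 4πr² = 0.2827 m².
T⁴ = P/(εσA) = 760/(0.80·5.67×10⁻⁸·0.2827) = 5.926×10¹⁰ K⁴.
T = (5.926×10¹⁰)^(1/4).

T ≈ 493 K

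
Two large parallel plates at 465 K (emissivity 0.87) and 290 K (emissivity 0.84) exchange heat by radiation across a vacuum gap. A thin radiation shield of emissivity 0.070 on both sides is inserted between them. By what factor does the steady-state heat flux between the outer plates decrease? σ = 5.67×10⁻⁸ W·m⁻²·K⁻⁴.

factor ≈ 21.6

Without shield: q₀ = σΔ(T⁴)/(1/ε₁+1/ε₂−1) with denominator 1.340.
With shield the two gaps are in series; the resistances add: (1/ε₁+1/ε_s−1)+(1/ε_s+1/ε₂−1) = 14.44+14.48 = 28.91.
Heat-flux ratio q₀/q = 28.91/1.340.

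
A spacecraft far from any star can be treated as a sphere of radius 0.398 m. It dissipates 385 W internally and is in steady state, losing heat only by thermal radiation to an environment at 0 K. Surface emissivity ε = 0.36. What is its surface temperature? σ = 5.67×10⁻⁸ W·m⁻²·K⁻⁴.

T ≈ 312 K

Steady state: internal power = radiated power, P = εσA T⁴.
Radiating area A = 4πr² = 1.991 m².
T⁴ = P/(εσA) = 385/(0.36·5.67×10⁻⁸·1.991) = 9.475×10⁹ K⁴.
T = (9.475×10⁹)^(1/4).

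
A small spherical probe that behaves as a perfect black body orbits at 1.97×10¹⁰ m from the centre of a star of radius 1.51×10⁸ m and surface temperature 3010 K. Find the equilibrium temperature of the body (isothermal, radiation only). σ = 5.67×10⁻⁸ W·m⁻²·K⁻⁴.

The star's surface emits σT_*⁴; at distance d the flux is S = σT_*⁴(R_*/d)².
S = 5.67×10⁻⁸·(3010)⁴·(1.51×10⁸/1.97×10¹⁰)² = 273.4 W/m².
For an isothermal sphere T⁴ = (1−a)S/(4σ) = 1.206×10⁹ K⁴.

T ≈ 186 K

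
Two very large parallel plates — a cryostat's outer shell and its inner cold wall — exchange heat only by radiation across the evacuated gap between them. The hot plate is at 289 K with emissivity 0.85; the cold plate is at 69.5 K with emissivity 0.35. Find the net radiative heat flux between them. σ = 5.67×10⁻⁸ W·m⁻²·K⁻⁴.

For two infinite grey parallel plates, q = σ(T₁⁴ − T₂⁴)/(1/ε₁ + 1/ε₂ − 1).
T₁⁴ − T₂⁴ = 6.976×10⁹ − 2.333×10⁷ = 6.952×10⁹ K⁴.
1/ε₁ + 1/ε₂ − 1 = 1.176 + 2.857 − 1 = 3.034.
q = 5.67×10⁻⁸ × 6.952×10⁹ / 3.034.

q ≈ 130 W/m²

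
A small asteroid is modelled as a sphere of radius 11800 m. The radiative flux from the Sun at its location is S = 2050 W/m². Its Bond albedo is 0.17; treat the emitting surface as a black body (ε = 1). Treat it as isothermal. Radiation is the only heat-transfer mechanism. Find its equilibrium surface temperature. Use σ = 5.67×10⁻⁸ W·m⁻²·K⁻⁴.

T ≈ 294 K

At equilibrium, absorbed power = emitted power.
Absorbing cross-section = πr² = 4.374×10⁸ m²; emitting surface = 4πr² = 1.750×10⁹ m² (ratio 4).
(1−a)S·A_cross = εσ·A_surf·T⁴  ⇒  T⁴ = (1−a)S/(4σ).
T⁴ = 0.830·2050/(4·5.67×10⁻⁸) = 7.502×10⁹ K⁴.
T = (7.502×10⁹)^(1/4).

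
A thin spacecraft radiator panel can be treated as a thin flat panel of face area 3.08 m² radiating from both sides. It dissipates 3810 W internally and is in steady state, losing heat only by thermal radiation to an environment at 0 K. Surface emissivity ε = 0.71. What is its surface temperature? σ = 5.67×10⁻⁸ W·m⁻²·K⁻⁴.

T ≈ 352 K

Steady state: internal power = radiated power, P = εσA T⁴.
Radiating area A = 2·3.08 = 6.160 m².
T⁴ = P/(εσA) = 3810/(0.71·5.67×10⁻⁸·6.160) = 1.536×10¹⁰ K⁴.
T = (1.536×10¹⁰)^(1/4).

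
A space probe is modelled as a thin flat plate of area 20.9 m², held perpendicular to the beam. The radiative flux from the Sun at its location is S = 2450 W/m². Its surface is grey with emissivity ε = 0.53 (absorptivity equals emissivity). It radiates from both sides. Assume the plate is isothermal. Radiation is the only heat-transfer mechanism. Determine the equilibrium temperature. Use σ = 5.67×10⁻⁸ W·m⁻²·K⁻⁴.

At equilibrium, absorbed power = emitted power.
Absorbing cross-section = A = 20.90 m²; emitting surface = 2A = 41.80 m² (ratio 2).
εS·A_cross = εσ·A_surf·T⁴  ⇒  T⁴ = S/(2σ)   (ε cancels).
T⁴ = 2450/(2·5.67×10⁻⁸) = 2.160×10¹⁰ K⁴.
T = (2.160×10¹⁰)^(1/4).

T ≈ 383 K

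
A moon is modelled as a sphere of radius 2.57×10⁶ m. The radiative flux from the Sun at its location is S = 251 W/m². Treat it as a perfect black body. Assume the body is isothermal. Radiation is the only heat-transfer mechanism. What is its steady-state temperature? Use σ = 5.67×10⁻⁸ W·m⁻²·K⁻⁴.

T ≈ 182 K

At equilibrium, absorbed power = emitted power.
Absorbing cross-section = πr² = 2.075×10¹³ m²; emitting surface = 4πr² = 8.300×10¹³ m² (ratio 4).
S·A_cross = εσ·A_surf·T⁴  ⇒  T⁴ = S/(4σ).
T⁴ = 1.00·251/(4·5.67×10⁻⁸) = 1.107×10⁹ K⁴.
T = (1.107×10⁹)^(1/4).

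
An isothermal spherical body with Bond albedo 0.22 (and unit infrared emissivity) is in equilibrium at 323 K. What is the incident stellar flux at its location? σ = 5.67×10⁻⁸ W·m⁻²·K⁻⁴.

(1−a)S·πr² = σ·4πr²·T⁴ ⇒ S = 4σT⁴/(1−a).
S = 4·5.67×10⁻⁸·1.088×10¹⁰/0.780.

S ≈ 3160 W/m²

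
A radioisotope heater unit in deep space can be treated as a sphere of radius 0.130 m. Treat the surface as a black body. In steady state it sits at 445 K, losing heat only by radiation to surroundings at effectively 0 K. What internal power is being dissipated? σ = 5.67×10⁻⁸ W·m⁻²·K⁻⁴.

Steady state: P = εσA T⁴.
A = 4πr² = 0.2124 m²; T⁴ = (445)⁴ = 3.921×10¹⁰ K⁴.
P = 1.0 × 5.67×10⁻⁸ × 0.2124 × 3.921×10¹⁰.

P ≈ 472 W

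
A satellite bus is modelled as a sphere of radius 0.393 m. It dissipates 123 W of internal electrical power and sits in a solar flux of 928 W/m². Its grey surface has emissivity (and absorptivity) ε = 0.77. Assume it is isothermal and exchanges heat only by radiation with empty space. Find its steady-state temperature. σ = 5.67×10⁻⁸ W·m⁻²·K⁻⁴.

At steady state, absorbed solar power + internal power = radiated power.
Absorbed: α·S·A_cross = 0.77·928·0.4852 = 346.7 W (cross-section πr²).
Total input = 346.7 + 123 = 469.7 W.
Radiated: εσ·A_surf·T⁴ with A_surf = 4πr² = 1.941 m².
T⁴ = 469.7/(0.77·5.67×10⁻⁸·1.941) = 5.543×10⁹ K⁴.

T ≈ 273 K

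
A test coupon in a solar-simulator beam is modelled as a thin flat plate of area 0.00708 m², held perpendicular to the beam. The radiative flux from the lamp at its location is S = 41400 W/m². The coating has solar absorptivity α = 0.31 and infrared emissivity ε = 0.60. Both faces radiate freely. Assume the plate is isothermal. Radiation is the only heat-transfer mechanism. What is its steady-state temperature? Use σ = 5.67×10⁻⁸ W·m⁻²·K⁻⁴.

T ≈ 659 K

At equilibrium, absorbed power = emitted power.
Absorbing cross-section = A = 0.007080 m²; emitting surface = 2A = 0.01416 m² (ratio 2).
αS·A_cross = εσ·A_surf·T⁴  ⇒  T⁴ = αS/(ε·2σ).
T⁴ = 0.310·41400/(0.60·2·5.67×10⁻⁸) = 1.886×10¹¹ K⁴.
T = (1.886×10¹¹)^(1/4).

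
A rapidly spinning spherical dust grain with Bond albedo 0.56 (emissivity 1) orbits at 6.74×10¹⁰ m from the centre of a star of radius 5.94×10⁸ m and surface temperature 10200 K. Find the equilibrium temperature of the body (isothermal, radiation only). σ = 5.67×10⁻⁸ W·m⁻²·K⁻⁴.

The star's surface emits σT_*⁴; at distance d the flux is S = σT_*⁴(R_*/d)².
S = 5.67×10⁻⁸·(10200)⁴·(5.94×10⁸/6.74×10¹⁰)² = 47670 W/m².
For an isothermal sphere T⁴ = (1−a)S/(4σ) = 9.248×10¹⁰ K⁴.

T ≈ 551 K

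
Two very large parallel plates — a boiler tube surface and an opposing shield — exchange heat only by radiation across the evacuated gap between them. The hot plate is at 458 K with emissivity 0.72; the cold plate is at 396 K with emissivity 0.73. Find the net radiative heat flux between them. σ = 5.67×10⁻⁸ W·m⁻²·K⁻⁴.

For two infinite grey parallel plates, q = σ(T₁⁴ − T₂⁴)/(1/ε₁ + 1/ε₂ − 1).
T₁⁴ − T₂⁴ = 4.400×10¹⁰ − 2.459×10¹⁰ = 1.941×10¹⁰ K⁴.
1/ε₁ + 1/ε₂ − 1 = 1.389 + 1.370 − 1 = 1.759.
q = 5.67×10⁻⁸ × 1.941×10¹⁰ / 1.759.

q ≈ 626 W/m²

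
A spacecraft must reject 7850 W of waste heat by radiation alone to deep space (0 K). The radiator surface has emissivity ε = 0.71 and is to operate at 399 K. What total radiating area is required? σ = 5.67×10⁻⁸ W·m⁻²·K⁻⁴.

A ≈ 7.69 m²

P = εσA T⁴ ⇒ A = P/(εσT⁴).
T⁴ = 2.534×10¹⁰ K⁴.
A = 7850/(0.71 × 5.67×10⁻⁸ × 2.534×10¹⁰).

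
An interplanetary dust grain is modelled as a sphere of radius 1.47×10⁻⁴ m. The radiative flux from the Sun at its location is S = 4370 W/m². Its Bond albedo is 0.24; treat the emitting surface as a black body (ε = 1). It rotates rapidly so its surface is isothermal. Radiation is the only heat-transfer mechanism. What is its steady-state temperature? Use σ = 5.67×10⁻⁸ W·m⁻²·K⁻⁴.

At equilibrium, absorbed power = emitted power.
Absorbing cross-section = πr² = 6.789×10⁻⁸ m²; emitting surface = 4πr² = 2.715×10⁻⁷ m² (ratio 4).
(1−a)S·A_cross = εσ·A_surf·T⁴  ⇒  T⁴ = (1−a)S/(4σ).
T⁴ = 0.760·4370/(4·5.67×10⁻⁸) = 1.464×10¹⁰ K⁴.
T = (1.464×10¹⁰)^(1/4).

T ≈ 348 K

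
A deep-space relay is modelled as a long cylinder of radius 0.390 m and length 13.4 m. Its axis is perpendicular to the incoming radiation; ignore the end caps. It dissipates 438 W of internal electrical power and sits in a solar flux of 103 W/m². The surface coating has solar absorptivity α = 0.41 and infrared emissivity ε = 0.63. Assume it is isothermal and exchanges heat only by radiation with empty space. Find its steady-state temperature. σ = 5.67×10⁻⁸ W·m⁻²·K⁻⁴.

At steady state, absorbed solar power + internal power = radiated power.
Absorbed: α·S·A_cross = 0.41·103·10.45 = 441.4 W (cross-section 2rL).
Total input = 441.4 + 438 = 879.4 W.
Radiated: εσ·A_surf·T⁴ with A_surf = 2πrL = 32.84 m².
T⁴ = 879.4/(0.63·5.67×10⁻⁸·32.84) = 7.497×10⁸ K⁴.

T ≈ 165 K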